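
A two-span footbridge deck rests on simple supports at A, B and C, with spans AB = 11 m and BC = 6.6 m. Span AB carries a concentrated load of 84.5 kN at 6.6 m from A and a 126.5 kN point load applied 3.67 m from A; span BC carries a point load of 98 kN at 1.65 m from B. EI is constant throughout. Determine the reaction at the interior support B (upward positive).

R_B = 234.3 kN

Release continuity at B by inserting a hinge; the redundant is the internal moment M_B. The primary structure is two simply-supported spans AB and BC.
Discontinuity in slope at B on the released structure — sum the simple-span end rotations:
  span AB: point load 84.5 at a = 6.6: Pab(L + a)/(6LEI) = 654.4/EI
  span AB: point load 126.5 at a = 3.67: Pab(L + a)/(6LEI) = 756.4/EI
  span BC: point load 98 at a = 1.65: Pab(L + b)/(6LEI) = 233.5/EI
  relative rotation θ_0 = (1411 + 233.5)/EI = 1644/EI
A unit hogging moment at B produces rotation L₁/(3EI) + L₂/(3EI) = 5.867/EI.
Slope continuity at B: θ_0 = M_B·5.867/EI, so M_B = 1644/5.867 = 280.3 kN·m (hogging).
Span AB, ΣM about A with M_B applied at B: R_B^{AB}·11 = 1022 + 280.3, so R_B^{AB} = 118.4 kN and R_A = 211 − 118.4 = 92.62 kN.
Span BC, ΣM about C: R_B^{BC}·6.6 = 485.1 + 280.3, so R_B^{BC} = 116 kN and R_C = 98 − 116 = -17.96 kN.
R_B = 118.4 + 116 = 234.3 kN.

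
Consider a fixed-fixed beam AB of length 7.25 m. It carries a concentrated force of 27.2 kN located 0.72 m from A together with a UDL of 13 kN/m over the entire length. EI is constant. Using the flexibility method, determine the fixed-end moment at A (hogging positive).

M_A = 72.83 kN·m

Release both end moments; the primary structure is a simply-supported span AB with redundants M_A and M_B.
End rotations of the released simple span under the applied load (×1/EI):
  at A: point load 27.2 at a = 0.72: Pab(L + b)/(6LEI) = 40.51/EI
  at B: point load 27.2 at a = 0.72: Pab(L + a)/(6LEI) = 23.43/EI
  at A: UDL 13: wL³/(24EI) = 206.4/EI
  at B: UDL 13: wL³/(24EI) = 206.4/EI
  θ_A0 = 246.9/EI,  θ_B0 = 229.8/EI
Flexibility coefficients: a unit moment at one end gives L/(3EI) there and L/(6EI) at the far end, so f₁₁ = f₂₂ = 2.417/EI and f₁₂ = f₂₁ = 1.208/EI.
Compatibility — zero rotation at each built-in end:
  2.417 M_A + 1.208 M_B = 246.9
  1.208 M_A + 2.417 M_B = 229.8
Solving the pair gives M_A = 72.83 kN·m and M_B = 58.69 kN·m (hogging).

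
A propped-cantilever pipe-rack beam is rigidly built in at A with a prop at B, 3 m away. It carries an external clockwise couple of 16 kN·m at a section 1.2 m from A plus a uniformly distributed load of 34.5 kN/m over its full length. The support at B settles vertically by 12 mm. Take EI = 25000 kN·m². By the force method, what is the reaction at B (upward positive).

R_B = 10.6 kN

Release the roller at B. Primary structure: cantilever fixed at A.
Primary-structure tip deflection at B by superposition:
  clockwise couple 16 at a = 1.2: M₀a(2L − a)/(2EI) = 46.08/EI
  UDL 34.5: wL⁴/(8EI) = 349.3/EI
  δ_0 = 395.4/EI
Tip deflection under a unit load at B: L³/(3EI) = 9/EI.
With EI = 25000 kN·m²: δ_0 = 0.015816 m and δ_{BB} = 0.00036 m/kN.
Compatibility — the beam at B must follow the support down by 0.012 m: δ_0 − R_B·δ_{BB} = 0.012, so R_B = (0.015816 − 0.012)/0.00036 = 10.6 kN.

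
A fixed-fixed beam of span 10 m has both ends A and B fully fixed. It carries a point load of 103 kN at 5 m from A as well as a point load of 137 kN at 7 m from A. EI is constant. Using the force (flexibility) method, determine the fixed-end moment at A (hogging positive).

Take the two fixed-end moments M_A, M_B as redundants; the released structure is the simple span AB.
On the primary (simply-supported) span, the end slopes from the loading are:
  at A: point load 103 at a = 5: Pab(L + b)/(6LEI) = 643.8/EI
  at B: point load 103 at a = 5: Pab(L + a)/(6LEI) = 643.8/EI
  at A: point load 137 at a = 7: Pab(L + b)/(6LEI) = 623.4/EI
  at B: point load 137 at a = 7: Pab(L + a)/(6LEI) = 815.1/EI
  θ_A0 = 1267/EI,  θ_B0 = 1459/EI
Flexibility coefficients: a unit moment at one end gives L/(3EI) there and L/(6EI) at the far end, so f₁₁ = f₂₂ = 3.333/EI and f₁₂ = f₂₁ = 1.667/EI.
Compatibility — zero rotation at each built-in end:
  3.333 M_A + 1.667 M_B = 1267
  1.667 M_A + 3.333 M_B = 1459
Solving the pair gives M_A = 215.1 kN·m and M_B = 330.1 kN·m (hogging).

M_A = 215.1 kN·m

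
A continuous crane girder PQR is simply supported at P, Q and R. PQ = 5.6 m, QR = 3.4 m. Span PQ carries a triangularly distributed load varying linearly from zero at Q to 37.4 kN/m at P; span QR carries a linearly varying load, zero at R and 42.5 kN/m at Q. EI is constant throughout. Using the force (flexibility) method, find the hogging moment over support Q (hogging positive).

M_Q = 54.94 kN·m

Insert a hinge at Q; M_Q is the redundant, and each span becomes simply supported.
End slopes at the hinge Q, treating each span as simply supported:
  span PQ: triangular load, peak 37.4: 7w₀L³/(360EI) = 127.7/EI
  span QR: triangular load, peak 42.5: w₀L³/(45EI) = 37.12/EI
  relative rotation θ_0 = (127.7 + 37.12)/EI = 164.8/EI
A unit hogging moment at Q produces rotation L₁/(3EI) + L₂/(3EI) = 3/EI.
Slope continuity at Q: θ_0 = M_Q·3/EI, so M_Q = 164.8/3 = 54.94 kN·m (hogging).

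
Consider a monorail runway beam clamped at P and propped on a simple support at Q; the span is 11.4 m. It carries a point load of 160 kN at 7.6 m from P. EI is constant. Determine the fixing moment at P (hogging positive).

M_P = 270.2 kN·m

Release the roller at Q. Primary structure: cantilever fixed at P.
Primary-structure tip deflection at Q by superposition:
  point load 160 at a = 7.6: Pa²(3L − a)/(6EI) = 40971/EI
Flexibility coefficient — unit upward force at Q: δ_{QQ} = L³/(3EI) = 493.8/EI.
Compatibility at Q: δ_0 − R_Q·δ_{QQ} = 0, so R_Q = 40971/493.8 = 82.96 kN.
Moment equilibrium about P: M_P = Σ(load moments about P) − R_Q·L = 1216 − 82.96×11.4 = 270.2 kN·m.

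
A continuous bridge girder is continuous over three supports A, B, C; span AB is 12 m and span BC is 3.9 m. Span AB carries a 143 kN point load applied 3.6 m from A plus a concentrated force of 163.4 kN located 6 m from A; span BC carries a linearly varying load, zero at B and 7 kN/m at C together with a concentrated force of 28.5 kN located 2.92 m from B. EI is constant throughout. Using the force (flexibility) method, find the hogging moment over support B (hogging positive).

Release continuity at B by inserting a hinge; the redundant is the internal moment M_B. The primary structure is two simply-supported spans AB and BC.
End slopes at the hinge B, treating each span as simply supported:
  span AB: point load 143 at a = 3.6: Pab(L + a)/(6LEI) = 936.9/EI
  span AB: point load 163.4 at a = 6: Pab(L + a)/(6LEI) = 1471/EI
  span BC: triangular load, peak 7: 7w₀L³/(360EI) = 8.074/EI
  span BC: point load 28.5 at a = 2.92: Pab(L + b)/(6LEI) = 17.01/EI
  relative rotation θ_0 = (2408 + 25.08)/EI = 2433/EI
A unit hogging moment at B produces rotation L₁/(3EI) + L₂/(3EI) = 5.3/EI.
Compatibility: M_B·(L₁+L₂)/(3EI) = θ_0, giving M_B = 459 kN·m (hogging).

M_B = 459 kN·m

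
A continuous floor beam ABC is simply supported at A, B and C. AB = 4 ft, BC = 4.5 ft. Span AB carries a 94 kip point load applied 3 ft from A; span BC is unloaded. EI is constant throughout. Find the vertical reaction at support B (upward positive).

R_B = 84.21 kip

Take M_B as the redundant. Released structure: two simple spans AB and BC with a hinge at B.
Rotations at B on the released spans (each span's end-slope, ×1/EI):
  span AB: point load 94 at a = 3: Pab(L + a)/(6LEI) = 82.25/EI
  relative rotation θ_0 = (82.25 + 0)/EI = 82.25/EI
A unit hogging moment at B produces rotation L₁/(3EI) + L₂/(3EI) = 2.833/EI.
Compatibility: M_B·(L₁+L₂)/(3EI) = θ_0, giving M_B = 29.03 kip·ft (hogging).
Span AB, ΣM about A with M_B applied at B: R_B^{AB}·4 = 282 + 29.03, so R_B^{AB} = 77.76 kip and R_A = 94 − 77.76 = 16.24 kip.
Span BC, ΣM about C: R_B^{BC}·4.5 = 0 + 29.03, so R_B^{BC} = 6.451 kip and R_C = 0 − 6.451 = -6.451 kip.
R_B = 77.76 + 6.451 = 84.21 kip.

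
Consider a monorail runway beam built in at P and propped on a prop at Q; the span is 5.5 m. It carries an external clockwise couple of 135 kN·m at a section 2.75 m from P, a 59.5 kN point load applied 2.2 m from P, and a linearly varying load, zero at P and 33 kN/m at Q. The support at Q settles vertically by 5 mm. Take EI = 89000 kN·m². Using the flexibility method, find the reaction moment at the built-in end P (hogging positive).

M_P = 148.3 kN·m

Choose R_Q as the redundant. The primary structure is the cantilever fixed at P.
Deflection at Q on the released cantilever, summing each load's contribution:
  clockwise couple 135 at a = 2.75: M₀a(2L − a)/(2EI) = 1531/EI
  point load 59.5 at a = 2.2: Pa²(3L − a)/(6EI) = 686.4/EI
  triangular load, peak 33 at the free end: 11w₀L⁴/(120EI) = 2768/EI
  δ_0 = 4986/EI
Tip deflection under a unit load at Q: L³/(3EI) = 55.46/EI.
With EI = 89000 kN·m²: δ_0 = 0.05602 m and δ_{QQ} = 0.000623 m/kN.
Compatibility — the beam at Q must follow the support down by 0.005 m: δ_0 − R_Q·δ_{QQ} = 0.005, so R_Q = (0.05602 − 0.005)/0.000623 = 81.88 kN.
Moment equilibrium about P: M_P = Σ(load moments about P) − R_Q·L = 598.6 − 81.88×5.5 = 148.3 kN·m.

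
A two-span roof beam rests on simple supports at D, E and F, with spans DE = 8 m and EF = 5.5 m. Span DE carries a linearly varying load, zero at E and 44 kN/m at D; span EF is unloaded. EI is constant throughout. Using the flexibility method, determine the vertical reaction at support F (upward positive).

Take M_E as the redundant. Released structure: two simple spans DE and EF with a hinge at E.
Discontinuity in slope at E on the released structure — sum the simple-span end rotations:
  span DE: triangular load, peak 44: 7w₀L³/(360EI) = 438/EI
  relative rotation θ_0 = (438 + 0)/EI = 438/EI
A unit hogging moment at E produces rotation L₁/(3EI) + L₂/(3EI) = 4.5/EI.
Slope continuity at E: θ_0 = M_E·4.5/EI, so M_E = 438/4.5 = 97.34 kN·m (hogging).
Span EF, ΣM about F: R_E^{EF}·5.5 = 0 + 97.34, so R_E^{EF} = 17.7 kN and R_F = 0 − 17.7 = -17.7 kN.

R_F = -17.7 kN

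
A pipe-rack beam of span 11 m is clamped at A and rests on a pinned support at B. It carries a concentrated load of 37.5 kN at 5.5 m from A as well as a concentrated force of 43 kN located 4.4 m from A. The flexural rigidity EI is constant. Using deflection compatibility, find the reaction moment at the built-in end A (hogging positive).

Remove the prop at B; the released (primary) structure is a cantilever built in at A.
Primary-structure tip deflection at B by superposition:
  point load 37.5 at a = 5.5: Pa²(3L − a)/(6EI) = 5199/EI
  point load 43 at a = 4.4: Pa²(3L − a)/(6EI) = 3968/EI
  δ_0 = 9167/EI
Flexibility coefficient — unit upward force at B: δ_{BB} = L³/(3EI) = 443.7/EI.
Compatibility at B: δ_0 − R_B·δ_{BB} = 0, so R_B = 9167/443.7 = 20.66 kN.
Moment equilibrium about A: M_A = Σ(load moments about A) − R_B·L = 395.4 − 20.66×11 = 168.2 kN·m.

M_A = 168.2 kN·m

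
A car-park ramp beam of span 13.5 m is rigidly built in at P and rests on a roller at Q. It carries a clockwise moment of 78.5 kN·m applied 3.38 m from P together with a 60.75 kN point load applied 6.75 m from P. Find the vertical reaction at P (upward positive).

Release the roller at Q. Primary structure: cantilever fixed at P.
Deflection at Q on the released cantilever, summing each load's contribution:
  clockwise couple 78.5 at a = 3.38: M₀a(2L − a)/(2EI) = 3134/EI
  point load 60.75 at a = 6.75: Pa²(3L − a)/(6EI) = 15570/EI
  δ_0 = 18703/EI
Flexibility coefficient — unit upward force at Q: δ_{QQ} = L³/(3EI) = 820.1/EI.
The prop prevents deflection at Q: R_Q = δ_0/δ_{QQ} = 18703/820.1 = 22.81 kN.
Vertical equilibrium: R_P = ΣP − R_Q = 60.75 − 22.81 = 37.94 kN.

R_P = 37.94 kN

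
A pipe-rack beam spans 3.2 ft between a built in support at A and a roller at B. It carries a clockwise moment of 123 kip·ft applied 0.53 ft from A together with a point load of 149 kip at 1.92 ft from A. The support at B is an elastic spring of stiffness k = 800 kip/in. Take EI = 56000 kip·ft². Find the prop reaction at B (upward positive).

Remove the prop at B; the released (primary) structure is a cantilever built in at A.
Deflection at B on the released cantilever, summing each load's contribution:
  clockwise couple 123 at a = 0.53: M₀a(2L − a)/(2EI) = 191.3/EI
  point load 149 at a = 1.92: Pa²(3L − a)/(6EI) = 703.1/EI
  δ_0 = 894.4/EI
Flexibility coefficient — unit upward force at B: δ_{BB} = L³/(3EI) = 10.92/EI.
With EI = 56000 kip·ft²: δ_0 = 0.015971 ft and δ_{BB} = 0.000195 ft/kip.
Compatibility — the spring shortens by R_B/k under the reaction it provides: δ_0 − R_B·δ_{BB} = R_B/k. With 1/k = 1/(800×12) ft/kip = 0.000104 ft/kip, R_B = δ_0 / (δ_{BB} + 1/k) = 0.015971 / (0.000195 + 0.000104) = 53.38 kip.

R_B = 53.38 kip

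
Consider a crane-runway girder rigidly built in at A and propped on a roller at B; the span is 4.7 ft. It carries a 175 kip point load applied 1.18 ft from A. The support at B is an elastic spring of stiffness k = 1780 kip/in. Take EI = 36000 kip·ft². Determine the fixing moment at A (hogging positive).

Choose R_B as the redundant. The primary structure is the cantilever fixed at A.
Primary-structure tip deflection at B by superposition:
  point load 175 at a = 1.18: Pa²(3L − a)/(6EI) = 524.7/EI
Flexibility coefficient — unit upward force at B: δ_{BB} = L³/(3EI) = 34.61/EI.
With EI = 36000 kip·ft²: δ_0 = 0.014575 ft and δ_{BB} = 0.000961 ft/kip.
Compatibility — the spring shortens by R_B/k under the reaction it provides: δ_0 − R_B·δ_{BB} = R_B/k. With 1/k = 1/(1780×12) ft/kip = 0.000047 ft/kip, R_B = δ_0 / (δ_{BB} + 1/k) = 0.014575 / (0.000961 + 0.000047) = 14.46 kip.
Moment equilibrium about A: M_A = Σ(load moments about A) − R_B·L = 206.5 − 14.46×4.7 = 138.6 kip·ft.

M_A = 138.6 kip·ft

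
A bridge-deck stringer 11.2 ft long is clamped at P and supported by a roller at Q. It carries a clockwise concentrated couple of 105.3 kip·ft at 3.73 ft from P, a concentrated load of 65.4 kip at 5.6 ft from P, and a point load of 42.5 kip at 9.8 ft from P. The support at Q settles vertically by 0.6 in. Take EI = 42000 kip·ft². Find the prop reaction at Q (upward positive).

Take the reaction at Q as the redundant and release it; the primary structure is a cantilever fixed at P.
Downward deflection at the released point Q due to the loads:
  clockwise couple 105.3 at a = 3.73: M₀a(2L − a)/(2EI) = 3666/EI
  point load 65.4 at a = 5.6: Pa²(3L − a)/(6EI) = 9571/EI
  point load 42.5 at a = 9.8: Pa²(3L − a)/(6EI) = 16191/EI
  δ_0 = 29428/EI
Tip deflection under a unit load at Q: L³/(3EI) = 468.3/EI.
With EI = 42000 kip·ft²: δ_0 = 0.70067 ft and δ_{QQ} = 0.01115 ft/kip.
Compatibility — the beam at Q must follow the support down by 0.05 ft: δ_0 − R_Q·δ_{QQ} = 0.05, so R_Q = (0.70067 − 0.05)/0.01115 = 58.36 kip.

R_Q = 58.36 kip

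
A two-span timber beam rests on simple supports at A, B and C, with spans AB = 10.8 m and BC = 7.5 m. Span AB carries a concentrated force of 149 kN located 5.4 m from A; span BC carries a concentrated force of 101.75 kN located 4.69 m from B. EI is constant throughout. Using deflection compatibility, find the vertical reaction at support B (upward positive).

Release continuity at B by inserting a hinge; the redundant is the internal moment M_B. The primary structure is two simply-supported spans AB and BC.
End slopes at the hinge B, treating each span as simply supported:
  span AB: point load 149 at a = 5.4: Pab(L + a)/(6LEI) = 1086/EI
  span BC: point load 101.75 at a = 4.69: Pab(L + b)/(6LEI) = 307.2/EI
  relative rotation θ_0 = (1086 + 307.2)/EI = 1393/EI
A unit hogging moment at B produces rotation L₁/(3EI) + L₂/(3EI) = 6.1/EI.
Compatibility: M_B·(L₁+L₂)/(3EI) = θ_0, giving M_B = 228.4 kN·m (hogging).
Span AB, ΣM about A with M_B applied at B: R_B^{AB}·10.8 = 804.6 + 228.4, so R_B^{AB} = 95.65 kN and R_A = 149 − 95.65 = 53.35 kN.
Span BC, ΣM about C: R_B^{BC}·7.5 = 285.9 + 228.4, so R_B^{BC} = 68.58 kN and R_C = 101.8 − 68.58 = 33.17 kN.
R_B = 95.65 + 68.58 = 164.2 kN.

R_B = 164.2 kN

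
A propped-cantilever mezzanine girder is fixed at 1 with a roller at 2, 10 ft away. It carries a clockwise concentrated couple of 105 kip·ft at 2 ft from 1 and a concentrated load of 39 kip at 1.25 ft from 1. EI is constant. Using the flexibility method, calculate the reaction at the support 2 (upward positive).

Remove the prop at 2; the released (primary) structure is a cantilever built in at 1.
Free-end deflection of the primary structure under the applied loading (downward +):
  clockwise couple 105 at a = 2: M₀a(2L − a)/(2EI) = 1890/EI
  point load 39 at a = 1.25: Pa²(3L − a)/(6EI) = 292/EI
  δ_0 = 2182/EI
Flexibility coefficient — unit upward force at 2: δ_{22} = L³/(3EI) = 333.3/EI.
The prop prevents deflection at 2: R_2 = δ_0/δ_{22} = 2182/333.3 = 6.546 kip.

R_2 = 6.546 kip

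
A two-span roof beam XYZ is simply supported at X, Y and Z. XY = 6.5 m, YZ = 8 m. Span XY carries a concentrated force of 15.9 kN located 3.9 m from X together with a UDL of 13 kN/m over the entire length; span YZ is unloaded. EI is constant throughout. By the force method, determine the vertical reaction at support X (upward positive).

R_X = 42.51 kN

Insert a hinge at Y; M_Y is the redundant, and each span becomes simply supported.
End slopes at the hinge Y, treating each span as simply supported:
  span XY: point load 15.9 at a = 3.9: Pab(L + a)/(6LEI) = 42.99/EI
  span XY: UDL 13: wL³/(24EI) = 148.8/EI
  relative rotation θ_0 = (191.7 + 0)/EI = 191.7/EI
A unit hogging moment at Y produces rotation L₁/(3EI) + L₂/(3EI) = 4.833/EI.
Compatibility: M_Y·(L₁+L₂)/(3EI) = θ_0, giving M_Y = 39.67 kN·m (hogging).
Span XY, ΣM about X with M_Y applied at Y: R_Y^{XY}·6.5 = 336.6 + 39.67, so R_Y^{XY} = 57.89 kN and R_X = 100.4 − 57.89 = 42.51 kN.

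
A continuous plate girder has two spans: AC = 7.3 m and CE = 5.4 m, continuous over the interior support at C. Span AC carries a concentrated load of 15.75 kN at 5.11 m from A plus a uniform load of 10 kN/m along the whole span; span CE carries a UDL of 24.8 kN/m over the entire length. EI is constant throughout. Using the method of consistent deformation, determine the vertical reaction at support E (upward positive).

Take M_C as the redundant. Released structure: two simple spans AC and CE with a hinge at C.
End slopes at the hinge C, treating each span as simply supported:
  span AC: point load 15.75 at a = 5.11: Pab(L + a)/(6LEI) = 49.94/EI
  span AC: UDL 10: wL³/(24EI) = 162.1/EI
  span CE: UDL 24.8: wL³/(24EI) = 162.7/EI
  relative rotation θ_0 = (212 + 162.7)/EI = 374.7/EI
A unit hogging moment at C produces rotation L₁/(3EI) + L₂/(3EI) = 4.233/EI.
Compatibility: M_C·(L₁+L₂)/(3EI) = θ_0, giving M_C = 88.52 kN·m (hogging).
Span CE, ΣM about E: R_C^{CE}·5.4 = 361.6 + 88.52, so R_C^{CE} = 83.35 kN and R_E = 133.9 − 83.35 = 50.57 kN.

R_E = 50.57 kN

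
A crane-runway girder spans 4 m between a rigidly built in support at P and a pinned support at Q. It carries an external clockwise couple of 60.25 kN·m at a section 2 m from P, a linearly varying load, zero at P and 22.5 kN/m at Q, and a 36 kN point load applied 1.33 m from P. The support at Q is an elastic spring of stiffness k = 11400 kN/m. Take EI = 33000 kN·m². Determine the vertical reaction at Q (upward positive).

R_Q = 41.39 kN

Choose R_Q as the redundant. The primary structure is the cantilever fixed at P.
Primary-structure tip deflection at Q by superposition:
  clockwise couple 60.25 at a = 2: M₀a(2L − a)/(2EI) = 361.5/EI
  triangular load, peak 22.5 at the free end: 11w₀L⁴/(120EI) = 528/EI
  point load 36 at a = 1.33: Pa²(3L − a)/(6EI) = 113.2/EI
  δ_0 = 1003/EI
Flexibility coefficient — unit upward force at Q: δ_{QQ} = L³/(3EI) = 21.33/EI.
With EI = 33000 kN·m²: δ_0 = 0.030386 m and δ_{QQ} = 0.000646 m/kN.
Compatibility — the spring shortens by R_Q/k under the reaction it provides: δ_0 − R_Q·δ_{QQ} = R_Q/k. With 1/k = 0.000088 m/kN, R_Q = δ_0 / (δ_{QQ} + 1/k) = 0.030386 / (0.000646 + 0.000088) = 41.39 kN.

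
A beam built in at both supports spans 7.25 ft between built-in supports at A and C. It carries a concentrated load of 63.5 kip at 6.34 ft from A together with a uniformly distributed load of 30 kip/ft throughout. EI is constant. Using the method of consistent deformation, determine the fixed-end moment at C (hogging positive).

M_C = 175.6 kip·ft

Release both end moments; the primary structure is a simply-supported span AC with redundants M_A and M_C.
End rotations of the released simple span under the applied load (×1/EI):
  at A: point load 63.5 at a = 6.34: Pab(L + b)/(6LEI) = 68.72/EI
  at C: point load 63.5 at a = 6.34: Pab(L + a)/(6LEI) = 114.5/EI
  at A: UDL 30: wL³/(24EI) = 476.3/EI
  at C: UDL 30: wL³/(24EI) = 476.3/EI
  θ_A0 = 545.1/EI,  θ_C0 = 590.8/EI
Flexibility coefficients: a unit moment at one end gives L/(3EI) there and L/(6EI) at the far end, so f₁₁ = f₂₂ = 2.417/EI and f₁₂ = f₂₁ = 1.208/EI.
Compatibility — zero rotation at each built-in end:
  2.417 M_A + 1.208 M_C = 545.1
  1.208 M_A + 2.417 M_C = 590.8
Solving the pair gives M_A = 137.7 kip·ft and M_C = 175.6 kip·ft (hogging).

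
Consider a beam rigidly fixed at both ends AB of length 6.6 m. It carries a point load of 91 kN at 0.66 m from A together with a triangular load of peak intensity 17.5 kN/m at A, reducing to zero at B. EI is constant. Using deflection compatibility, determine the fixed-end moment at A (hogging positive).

Take the two fixed-end moments M_A, M_B as redundants; the released structure is the simple span AB.
Simple-span end rotations at A and B under the given loads:
  at A: point load 91 at a = 0.66: Pab(L + b)/(6LEI) = 113/EI
  at B: point load 91 at a = 0.66: Pab(L + a)/(6LEI) = 65.41/EI
  at A: triangular load, peak 17.5: w₀L³/(45EI) = 111.8/EI
  at B: triangular load, peak 17.5: 7w₀L³/(360EI) = 97.83/EI
  θ_A0 = 224.8/EI,  θ_B0 = 163.2/EI
Flexibility coefficients: a unit moment at one end gives L/(3EI) there and L/(6EI) at the far end, so f₁₁ = f₂₂ = 2.2/EI and f₁₂ = f₂₁ = 1.1/EI.
Compatibility — zero rotation at each built-in end:
  2.2 M_A + 1.1 M_B = 224.8
  1.1 M_A + 2.2 M_B = 163.2
Solving the pair gives M_A = 86.76 kN·m and M_B = 30.82 kN·m (hogging).

M_A = 86.76 kN·m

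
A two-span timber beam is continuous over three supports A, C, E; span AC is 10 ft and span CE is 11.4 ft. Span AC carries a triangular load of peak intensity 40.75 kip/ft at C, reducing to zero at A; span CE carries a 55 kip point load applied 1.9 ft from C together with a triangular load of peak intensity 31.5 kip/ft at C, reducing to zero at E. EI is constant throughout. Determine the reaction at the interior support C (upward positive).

R_C = 360.5 kip

Take M_C as the redundant. Released structure: two simple spans AC and CE with a hinge at C.
Rotations at C on the released spans (each span's end-slope, ×1/EI):
  span AC: triangular load, peak 40.75: w₀L³/(45EI) = 905.6/EI
  span CE: point load 55 at a = 1.9: Pab(L + b)/(6LEI) = 303.3/EI
  span CE: triangular load, peak 31.5: w₀L³/(45EI) = 1037/EI
  relative rotation θ_0 = (905.6 + 1340)/EI = 2246/EI
A unit hogging moment at C produces rotation L₁/(3EI) + L₂/(3EI) = 7.133/EI.
Slope continuity at C: θ_0 = M_C·7.133/EI, so M_C = 2246/7.133 = 314.9 kip·ft (hogging).
Span AC, ΣM about A with M_C applied at C: R_C^{AC}·10 = 1358 + 314.9, so R_C^{AC} = 167.3 kip and R_A = 203.8 − 167.3 = 36.43 kip.
Span CE, ΣM about E: R_C^{CE}·11.4 = 1887 + 314.9, so R_C^{CE} = 193.2 kip and R_E = 234.6 − 193.2 = 41.4 kip.
R_C = 167.3 + 193.2 = 360.5 kip.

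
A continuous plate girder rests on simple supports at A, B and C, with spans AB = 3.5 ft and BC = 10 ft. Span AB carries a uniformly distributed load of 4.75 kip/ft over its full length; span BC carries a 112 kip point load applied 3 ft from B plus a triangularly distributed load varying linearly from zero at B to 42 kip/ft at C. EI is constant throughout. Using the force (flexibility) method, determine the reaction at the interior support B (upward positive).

R_B = 284.6 kip

Insert a hinge at B; M_B is the redundant, and each span becomes simply supported.
End slopes at the hinge B, treating each span as simply supported:
  span AB: UDL 4.75: wL³/(24EI) = 8.486/EI
  span BC: point load 112 at a = 3: Pab(L + b)/(6LEI) = 666.4/EI
  span BC: triangular load, peak 42: 7w₀L³/(360EI) = 816.7/EI
  relative rotation θ_0 = (8.486 + 1483)/EI = 1492/EI
A unit hogging moment at B produces rotation L₁/(3EI) + L₂/(3EI) = 4.5/EI.
Compatibility: M_B·(L₁+L₂)/(3EI) = θ_0, giving M_B = 331.5 kip·ft (hogging).
Span AB, ΣM about A with M_B applied at B: R_B^{AB}·3.5 = 29.09 + 331.5, so R_B^{AB} = 103 kip and R_A = 16.62 − 103 = -86.39 kip.
Span BC, ΣM about C: R_B^{BC}·10 = 1484 + 331.5, so R_B^{BC} = 181.5 kip and R_C = 322 − 181.5 = 140.5 kip.
R_B = 103 + 181.5 = 284.6 kip.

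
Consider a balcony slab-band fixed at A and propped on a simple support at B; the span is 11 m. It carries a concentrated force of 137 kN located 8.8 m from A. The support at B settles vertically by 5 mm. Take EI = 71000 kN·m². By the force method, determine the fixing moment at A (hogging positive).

Take the reaction at B as the redundant and release it; the primary structure is a cantilever fixed at A.
Free-end deflection of the primary structure under the applied loading (downward +):
  point load 137 at a = 8.8: Pa²(3L − a)/(6EI) = 42791/EI
Tip deflection under a unit load at B: L³/(3EI) = 443.7/EI.
With EI = 71000 kN·m²: δ_0 = 0.60269 m and δ_{BB} = 0.006249 m/kN.
Compatibility — the beam at B must follow the support down by 0.005 m: δ_0 − R_B·δ_{BB} = 0.005, so R_B = (0.60269 − 0.005)/0.006249 = 95.65 kN.
Moment equilibrium about A: M_A = Σ(load moments about A) − R_B·L = 1206 − 95.65×11 = 153.5 kN·m.

M_A = 153.5 kN·m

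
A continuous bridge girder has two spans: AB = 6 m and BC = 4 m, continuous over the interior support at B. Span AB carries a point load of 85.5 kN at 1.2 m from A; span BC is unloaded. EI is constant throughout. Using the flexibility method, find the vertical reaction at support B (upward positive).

Insert a hinge at B; M_B is the redundant, and each span becomes simply supported.
Discontinuity in slope at B on the released structure — sum the simple-span end rotations:
  span AB: point load 85.5 at a = 1.2: Pab(L + a)/(6LEI) = 98.5/EI
  relative rotation θ_0 = (98.5 + 0)/EI = 98.5/EI
A unit hogging moment at B produces rotation L₁/(3EI) + L₂/(3EI) = 3.333/EI.
Compatibility: M_B·(L₁+L₂)/(3EI) = θ_0, giving M_B = 29.55 kN·m (hogging).
Span AB, ΣM about A with M_B applied at B: R_B^{AB}·6 = 102.6 + 29.55, so R_B^{AB} = 22.02 kN and R_A = 85.5 − 22.02 = 63.48 kN.
Span BC, ΣM about C: R_B^{BC}·4 = 0 + 29.55, so R_B^{BC} = 7.387 kN and R_C = 0 − 7.387 = -7.387 kN.
R_B = 22.02 + 7.387 = 29.41 kN.

R_B = 29.41 kN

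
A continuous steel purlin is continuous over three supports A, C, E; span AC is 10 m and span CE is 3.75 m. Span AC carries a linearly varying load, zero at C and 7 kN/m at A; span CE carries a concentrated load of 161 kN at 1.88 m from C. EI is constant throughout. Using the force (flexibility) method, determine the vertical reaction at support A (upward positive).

R_A = 17.28 kN

Take M_C as the redundant. Released structure: two simple spans AC and CE with a hinge at C.
End slopes at the hinge C, treating each span as simply supported:
  span AC: triangular load, peak 7: 7w₀L³/(360EI) = 136.1/EI
  span CE: point load 161 at a = 1.88: Pab(L + b)/(6LEI) = 141.4/EI
  relative rotation θ_0 = (136.1 + 141.4)/EI = 277.5/EI
A unit hogging moment at C produces rotation L₁/(3EI) + L₂/(3EI) = 4.583/EI.
Slope continuity at C: θ_0 = M_C·4.583/EI, so M_C = 277.5/4.583 = 60.54 kN·m (hogging).
Span AC, ΣM about A with M_C applied at C: R_C^{AC}·10 = 116.7 + 60.54, so R_C^{AC} = 17.72 kN and R_A = 35 − 17.72 = 17.28 kN.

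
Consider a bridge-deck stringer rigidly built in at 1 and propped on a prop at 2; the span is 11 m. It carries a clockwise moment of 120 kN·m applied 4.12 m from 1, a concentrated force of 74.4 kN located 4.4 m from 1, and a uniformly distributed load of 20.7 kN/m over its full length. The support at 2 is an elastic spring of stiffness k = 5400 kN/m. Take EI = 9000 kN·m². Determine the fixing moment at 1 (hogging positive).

Choose R_2 as the redundant. The primary structure is the cantilever fixed at 1.
Deflection at 2 on the released cantilever, summing each load's contribution:
  clockwise couple 120 at a = 4.12: M₀a(2L − a)/(2EI) = 4420/EI
  point load 74.4 at a = 4.4: Pa²(3L − a)/(6EI) = 6866/EI
  UDL 20.7: wL⁴/(8EI) = 37884/EI
  δ_0 = 49169/EI
Flexibility coefficient — unit upward force at 2: δ_{22} = L³/(3EI) = 443.7/EI.
With EI = 9000 kN·m²: δ_0 = 5.4633 m and δ_{22} = 0.049296 m/kN.
Compatibility — the spring shortens by R_2/k under the reaction it provides: δ_0 − R_2·δ_{22} = R_2/k. With 1/k = 0.000185 m/kN, R_2 = δ_0 / (δ_{22} + 1/k) = 5.4633 / (0.049296 + 0.000185) = 110.4 kN.
Moment equilibrium about 1: M_1 = Σ(load moments about 1) − R_2·L = 1700 − 110.4×11 = 485.2 kN·m.

M_1 = 485.2 kN·m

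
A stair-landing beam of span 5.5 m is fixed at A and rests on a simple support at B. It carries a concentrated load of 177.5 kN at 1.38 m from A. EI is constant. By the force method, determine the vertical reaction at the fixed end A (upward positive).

R_A = 162.1 kN

Remove the prop at B; the released (primary) structure is a cantilever built in at A.
Deflection at B on the released cantilever, summing each load's contribution:
  point load 177.5 at a = 1.38: Pa²(3L − a)/(6EI) = 851.8/EI
Tip deflection under a unit load at B: L³/(3EI) = 55.46/EI.
Compatibility at B: δ_0 − R_B·δ_{BB} = 0, so R_B = 851.8/55.46 = 15.36 kN.
Vertical equilibrium: R_A = ΣP − R_B = 177.5 − 15.36 = 162.1 kN.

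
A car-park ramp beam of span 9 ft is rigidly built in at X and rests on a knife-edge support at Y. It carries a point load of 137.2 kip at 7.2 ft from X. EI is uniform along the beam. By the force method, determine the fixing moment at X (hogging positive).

M_X = 118.5 kip·ft

Choose R_Y as the redundant. The primary structure is the cantilever fixed at X.
Primary-structure tip deflection at Y by superposition:
  point load 137.2 at a = 7.2: Pa²(3L − a)/(6EI) = 23471/EI
Tip deflection under a unit load at Y: L³/(3EI) = 243/EI.
Compatibility at Y: δ_0 − R_Y·δ_{YY} = 0, so R_Y = 23471/243 = 96.59 kip.
Moment equilibrium about X: M_X = Σ(load moments about X) − R_Y·L = 987.8 − 96.59×9 = 118.5 kip·ft.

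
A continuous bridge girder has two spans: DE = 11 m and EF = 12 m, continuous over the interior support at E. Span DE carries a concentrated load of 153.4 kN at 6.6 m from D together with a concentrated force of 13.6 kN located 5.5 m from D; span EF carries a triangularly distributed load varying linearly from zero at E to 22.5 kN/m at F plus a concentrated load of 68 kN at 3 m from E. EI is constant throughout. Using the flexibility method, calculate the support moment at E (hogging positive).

Take M_E as the redundant. Released structure: two simple spans DE and EF with a hinge at E.
Discontinuity in slope at E on the released structure — sum the simple-span end rotations:
  span DE: point load 153.4 at a = 6.6: Pab(L + a)/(6LEI) = 1188/EI
  span DE: point load 13.6 at a = 5.5: Pab(L + a)/(6LEI) = 102.8/EI
  span EF: triangular load, peak 22.5: 7w₀L³/(360EI) = 756/EI
  span EF: point load 68 at a = 3: Pab(L + b)/(6LEI) = 535.5/EI
  relative rotation θ_0 = (1291 + 1292)/EI = 2582/EI
A unit hogging moment at E produces rotation L₁/(3EI) + L₂/(3EI) = 7.667/EI.
Slope continuity at E: θ_0 = M_E·7.667/EI, so M_E = 2582/7.667 = 336.8 kN·m (hogging).

M_E = 336.8 kN·m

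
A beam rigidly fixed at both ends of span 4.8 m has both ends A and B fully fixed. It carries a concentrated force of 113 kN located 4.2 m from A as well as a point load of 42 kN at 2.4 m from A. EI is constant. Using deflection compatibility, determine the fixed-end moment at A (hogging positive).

M_A = 32.62 kN·m

Take the two fixed-end moments M_A, M_B as redundants; the released structure is the simple span AB.
On the primary (simply-supported) span, the end slopes from the loading are:
  at A: point load 113 at a = 4.2: Pab(L + b)/(6LEI) = 53.39/EI
  at B: point load 113 at a = 4.2: Pab(L + a)/(6LEI) = 88.99/EI
  at A: point load 42 at a = 2.4: Pab(L + b)/(6LEI) = 60.48/EI
  at B: point load 42 at a = 2.4: Pab(L + a)/(6LEI) = 60.48/EI
  θ_A0 = 113.9/EI,  θ_B0 = 149.5/EI
Flexibility coefficients: a unit moment at one end gives L/(3EI) there and L/(6EI) at the far end, so f₁₁ = f₂₂ = 1.6/EI and f₁₂ = f₂₁ = 0.8/EI.
Compatibility — zero rotation at each built-in end:
  1.6 M_A + 0.8 M_B = 113.9
  0.8 M_A + 1.6 M_B = 149.5
Solving the pair gives M_A = 32.62 kN·m and M_B = 77.11 kN·m (hogging).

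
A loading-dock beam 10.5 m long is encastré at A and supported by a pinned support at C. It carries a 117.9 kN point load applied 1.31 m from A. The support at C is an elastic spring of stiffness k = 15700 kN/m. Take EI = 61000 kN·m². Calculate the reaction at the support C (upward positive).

Choose R_C as the redundant. The primary structure is the cantilever fixed at A.
Deflection at C on the released cantilever, summing each load's contribution:
  point load 117.9 at a = 1.31: Pa²(3L − a)/(6EI) = 1018/EI
Flexibility coefficient — unit upward force at C: δ_{CC} = L³/(3EI) = 385.9/EI.
With EI = 61000 kN·m²: δ_0 = 0.016689 m and δ_{CC} = 0.006326 m/kN.
Compatibility — the spring shortens by R_C/k under the reaction it provides: δ_0 − R_C·δ_{CC} = R_C/k. With 1/k = 0.000064 m/kN, R_C = δ_0 / (δ_{CC} + 1/k) = 0.016689 / (0.006326 + 0.000064) = 2.612 kN.

R_C = 2.612 kN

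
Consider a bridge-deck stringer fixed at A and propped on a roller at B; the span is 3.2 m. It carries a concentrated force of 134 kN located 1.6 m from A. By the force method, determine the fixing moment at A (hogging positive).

M_A = 80.4 kN·m

Choose R_B as the redundant. The primary structure is the cantilever fixed at A.
Downward deflection at the released point B due to the loads:
  point load 134 at a = 1.6: Pa²(3L − a)/(6EI) = 457.4/EI
Flexibility coefficient — unit upward force at B: δ_{BB} = L³/(3EI) = 10.92/EI.
Compatibility at B: δ_0 − R_B·δ_{BB} = 0, so R_B = 457.4/10.92 = 41.88 kN.
Moment equilibrium about A: M_A = Σ(load moments about A) − R_B·L = 214.4 − 41.88×3.2 = 80.4 kN·m.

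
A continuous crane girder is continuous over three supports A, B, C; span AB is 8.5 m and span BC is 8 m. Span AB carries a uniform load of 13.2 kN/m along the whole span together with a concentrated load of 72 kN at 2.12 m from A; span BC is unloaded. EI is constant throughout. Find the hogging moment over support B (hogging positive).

M_B = 98.28 kN·m

Insert a hinge at B; M_B is the redundant, and each span becomes simply supported.
End slopes at the hinge B, treating each span as simply supported:
  span AB: UDL 13.2: wL³/(24EI) = 337.8/EI
  span AB: point load 72 at a = 2.12: Pab(L + a)/(6LEI) = 202.8/EI
  relative rotation θ_0 = (540.6 + 0)/EI = 540.6/EI
A unit hogging moment at B produces rotation L₁/(3EI) + L₂/(3EI) = 5.5/EI.
Slope continuity at B: θ_0 = M_B·5.5/EI, so M_B = 540.6/5.5 = 98.28 kN·m (hogging).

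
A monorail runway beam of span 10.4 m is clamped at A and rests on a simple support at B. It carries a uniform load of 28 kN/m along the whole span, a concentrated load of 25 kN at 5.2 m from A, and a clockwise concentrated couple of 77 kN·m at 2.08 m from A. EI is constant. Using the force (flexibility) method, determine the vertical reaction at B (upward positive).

Remove the prop at B; the released (primary) structure is a cantilever built in at A.
Primary-structure tip deflection at B by superposition:
  UDL 28: wL⁴/(8EI) = 40945/EI
  point load 25 at a = 5.2: Pa²(3L − a)/(6EI) = 2929/EI
  clockwise couple 77 at a = 2.08: M₀a(2L − a)/(2EI) = 1499/EI
  δ_0 = 45373/EI
Flexibility coefficient — unit upward force at B: δ_{BB} = L³/(3EI) = 375/EI.
Compatibility at B: δ_0 − R_B·δ_{BB} = 0, so R_B = 45373/375 = 121 kN.

R_B = 121 kN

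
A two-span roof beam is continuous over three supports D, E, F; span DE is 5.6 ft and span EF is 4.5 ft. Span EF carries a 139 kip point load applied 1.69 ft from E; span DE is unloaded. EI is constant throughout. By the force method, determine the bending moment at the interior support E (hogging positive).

Release continuity at E by inserting a hinge; the redundant is the internal moment M_E. The primary structure is two simply-supported spans DE and EF.
End slopes at the hinge E, treating each span as simply supported:
  span EF: point load 139 at a = 1.69: Pab(L + b)/(6LEI) = 178.7/EI
  relative rotation θ_0 = (0 + 178.7)/EI = 178.7/EI
A unit hogging moment at E produces rotation L₁/(3EI) + L₂/(3EI) = 3.367/EI.
Compatibility: M_E·(L₁+L₂)/(3EI) = θ_0, giving M_E = 53.08 kip·ft (hogging).

M_E = 53.08 kip·ft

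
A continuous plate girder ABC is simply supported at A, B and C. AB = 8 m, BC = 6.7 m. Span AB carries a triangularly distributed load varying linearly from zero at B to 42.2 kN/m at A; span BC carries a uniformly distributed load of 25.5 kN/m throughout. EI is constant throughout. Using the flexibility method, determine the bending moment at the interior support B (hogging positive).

Release continuity at B by inserting a hinge; the redundant is the internal moment M_B. The primary structure is two simply-supported spans AB and BC.
Discontinuity in slope at B on the released structure — sum the simple-span end rotations:
  span AB: triangular load, peak 42.2: 7w₀L³/(360EI) = 420.1/EI
  span BC: UDL 25.5: wL³/(24EI) = 319.6/EI
  relative rotation θ_0 = (420.1 + 319.6)/EI = 739.7/EI
A unit hogging moment at B produces rotation L₁/(3EI) + L₂/(3EI) = 4.9/EI.
Compatibility: M_B·(L₁+L₂)/(3EI) = θ_0, giving M_B = 151 kN·m (hogging).

M_B = 151 kN·m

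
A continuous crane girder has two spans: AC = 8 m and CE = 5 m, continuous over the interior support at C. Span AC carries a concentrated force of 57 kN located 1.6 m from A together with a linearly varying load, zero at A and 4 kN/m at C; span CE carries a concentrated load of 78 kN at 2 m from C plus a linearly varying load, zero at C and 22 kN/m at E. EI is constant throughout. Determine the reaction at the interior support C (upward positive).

Insert a hinge at C; M_C is the redundant, and each span becomes simply supported.
Discontinuity in slope at C on the released structure — sum the simple-span end rotations:
  span AC: point load 57 at a = 1.6: Pab(L + a)/(6LEI) = 116.7/EI
  span AC: triangular load, peak 4: w₀L³/(45EI) = 45.51/EI
  span CE: point load 78 at a = 2: Pab(L + b)/(6LEI) = 124.8/EI
  span CE: triangular load, peak 22: 7w₀L³/(360EI) = 53.47/EI
  relative rotation θ_0 = (162.2 + 178.3)/EI = 340.5/EI
A unit hogging moment at C produces rotation L₁/(3EI) + L₂/(3EI) = 4.333/EI.
Compatibility: M_C·(L₁+L₂)/(3EI) = θ_0, giving M_C = 78.58 kN·m (hogging).
Span AC, ΣM about A with M_C applied at C: R_C^{AC}·8 = 176.5 + 78.58, so R_C^{AC} = 31.89 kN and R_A = 73 − 31.89 = 41.11 kN.
Span CE, ΣM about E: R_C^{CE}·5 = 325.7 + 78.58, so R_C^{CE} = 80.85 kN and R_E = 133 − 80.85 = 52.15 kN.
R_C = 31.89 + 80.85 = 112.7 kN.

R_C = 112.7 kN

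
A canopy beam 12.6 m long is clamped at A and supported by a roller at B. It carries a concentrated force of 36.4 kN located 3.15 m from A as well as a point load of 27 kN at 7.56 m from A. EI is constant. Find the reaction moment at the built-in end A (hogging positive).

M_A = 132.4 kN·m

Remove the prop at B; the released (primary) structure is a cantilever built in at A.
Free-end deflection of the primary structure under the applied loading (downward +):
  point load 36.4 at a = 3.15: Pa²(3L − a)/(6EI) = 2086/EI
  point load 27 at a = 7.56: Pa²(3L − a)/(6EI) = 7777/EI
  δ_0 = 9863/EI
Tip deflection under a unit load at B: L³/(3EI) = 666.8/EI.
The prop prevents deflection at B: R_B = δ_0/δ_{BB} = 9863/666.8 = 14.79 kN.
Moment equilibrium about A: M_A = Σ(load moments about A) − R_B·L = 318.8 − 14.79×12.6 = 132.4 kN·m.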